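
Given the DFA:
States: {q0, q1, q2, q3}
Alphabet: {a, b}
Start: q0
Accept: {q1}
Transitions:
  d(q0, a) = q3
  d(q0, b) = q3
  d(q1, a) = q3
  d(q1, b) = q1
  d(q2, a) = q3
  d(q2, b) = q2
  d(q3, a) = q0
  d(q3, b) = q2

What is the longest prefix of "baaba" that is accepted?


Run the DFA, marking each prefix where the state is accepting:
  "" -> q0 [reject]
  "b" -> q3 [reject]
  "ba" -> q0 [reject]
  "baa" -> q3 [reject]
  "baab" -> q2 [reject]
  "baaba" -> q3 [reject]

No prefix is accepted


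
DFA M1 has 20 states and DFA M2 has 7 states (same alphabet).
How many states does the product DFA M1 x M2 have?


Product construction pairs every M1 state with every M2 state.
20 * 7 = 140

140


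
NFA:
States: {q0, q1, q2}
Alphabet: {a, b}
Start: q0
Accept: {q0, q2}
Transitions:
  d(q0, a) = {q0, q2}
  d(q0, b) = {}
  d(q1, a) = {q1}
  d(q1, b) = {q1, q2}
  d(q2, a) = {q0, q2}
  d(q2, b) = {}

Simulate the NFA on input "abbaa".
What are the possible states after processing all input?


Start: {q0}
  --a--> {q0, q2}
  --b--> {}
  --b--> {}
  --a--> {}
  --a--> {}

{} (empty set, no valid transitions)


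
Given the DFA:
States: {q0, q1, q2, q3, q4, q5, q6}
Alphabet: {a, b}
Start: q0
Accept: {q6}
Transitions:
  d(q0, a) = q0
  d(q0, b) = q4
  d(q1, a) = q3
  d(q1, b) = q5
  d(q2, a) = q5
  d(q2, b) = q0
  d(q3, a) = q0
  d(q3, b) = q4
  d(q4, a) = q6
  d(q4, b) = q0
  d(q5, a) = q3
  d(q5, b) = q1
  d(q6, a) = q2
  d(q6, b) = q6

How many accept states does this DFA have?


Accept states listed: {q6}
Counting: q6(1)

1


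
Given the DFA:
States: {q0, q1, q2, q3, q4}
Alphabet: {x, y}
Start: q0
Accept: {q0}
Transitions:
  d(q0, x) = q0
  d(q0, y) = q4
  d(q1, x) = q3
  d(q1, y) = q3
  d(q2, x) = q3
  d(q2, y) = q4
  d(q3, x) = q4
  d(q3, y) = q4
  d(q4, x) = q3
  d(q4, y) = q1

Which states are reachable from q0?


BFS from q0:
  layer 0: {q0}
  layer 1: {q4}
  layer 2: {q1, q3}

{q0, q1, q3, q4}


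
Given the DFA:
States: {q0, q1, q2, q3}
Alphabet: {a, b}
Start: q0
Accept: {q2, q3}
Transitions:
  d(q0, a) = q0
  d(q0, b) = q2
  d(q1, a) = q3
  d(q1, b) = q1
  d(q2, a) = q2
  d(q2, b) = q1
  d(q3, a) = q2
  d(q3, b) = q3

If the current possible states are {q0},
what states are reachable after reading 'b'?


Apply transition on 'b' from each current state:
  d(q0, b) = q2

{q2}


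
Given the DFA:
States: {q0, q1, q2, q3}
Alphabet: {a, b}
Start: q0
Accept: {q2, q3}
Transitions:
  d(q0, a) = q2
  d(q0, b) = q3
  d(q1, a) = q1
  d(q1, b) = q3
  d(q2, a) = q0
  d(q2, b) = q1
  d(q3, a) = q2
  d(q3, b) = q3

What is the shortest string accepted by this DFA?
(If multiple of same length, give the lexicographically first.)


BFS by string length (lex-first path to each state shown):
  len 0: q0<-""
  len 1: q2<-"a", q3<-"b"
Found accept state at length 1.

"a"


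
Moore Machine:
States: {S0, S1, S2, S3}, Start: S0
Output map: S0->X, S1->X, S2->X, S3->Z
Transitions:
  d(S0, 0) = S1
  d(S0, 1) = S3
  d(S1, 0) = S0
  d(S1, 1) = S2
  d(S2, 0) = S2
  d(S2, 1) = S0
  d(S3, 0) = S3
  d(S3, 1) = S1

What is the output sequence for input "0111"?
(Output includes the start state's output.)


Start: S0 (output X)
  --0--> S1 (output X)
  --1--> S2 (output X)
  --1--> S0 (output X)
  --1--> S3 (output Z)

"XXXXZ"


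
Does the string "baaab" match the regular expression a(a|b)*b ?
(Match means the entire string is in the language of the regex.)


|string| = 5; first = 'b'; last = 'b'

No, "baaab" does not match a(a|b)*b


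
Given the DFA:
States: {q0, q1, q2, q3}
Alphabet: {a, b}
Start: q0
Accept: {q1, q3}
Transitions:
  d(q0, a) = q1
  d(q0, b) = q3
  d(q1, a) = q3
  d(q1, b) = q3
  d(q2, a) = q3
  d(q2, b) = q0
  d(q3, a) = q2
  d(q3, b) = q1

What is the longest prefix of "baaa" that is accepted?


Run the DFA, marking each prefix where the state is accepting:
  "" -> q0 [reject]
  "b" -> q3 [accept]
  "ba" -> q2 [reject]
  "baa" -> q3 [accept]
  "baaa" -> q2 [reject]

"baa"


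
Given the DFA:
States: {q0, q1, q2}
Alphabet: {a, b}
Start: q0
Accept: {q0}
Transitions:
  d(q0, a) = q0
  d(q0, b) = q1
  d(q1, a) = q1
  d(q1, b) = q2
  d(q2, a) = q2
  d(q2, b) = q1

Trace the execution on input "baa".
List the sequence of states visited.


Input: baa
d(q0, b) = q1
d(q1, a) = q1
d(q1, a) = q1


q0 -> q1 -> q1 -> q1


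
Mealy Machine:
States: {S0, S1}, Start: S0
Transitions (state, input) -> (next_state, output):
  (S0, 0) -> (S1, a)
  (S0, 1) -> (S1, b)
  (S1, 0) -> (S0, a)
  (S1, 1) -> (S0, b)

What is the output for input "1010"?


Step-by-step:
  (S0, 1) -> (S1, b)
  (S1, 0) -> (S0, a)
  (S0, 1) -> (S1, b)
  (S1, 0) -> (S0, a)

"baba"


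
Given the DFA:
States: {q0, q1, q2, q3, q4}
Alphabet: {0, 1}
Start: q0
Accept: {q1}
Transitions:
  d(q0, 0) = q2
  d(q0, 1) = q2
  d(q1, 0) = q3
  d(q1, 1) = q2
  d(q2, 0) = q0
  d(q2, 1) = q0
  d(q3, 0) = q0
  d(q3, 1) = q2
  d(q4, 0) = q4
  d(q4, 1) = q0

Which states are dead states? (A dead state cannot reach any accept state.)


Forward reachability from each state:
  q0 -> reaches {q0, q2}, no accept state (dead)
  q1 -> reaches accept state q1 (live)
  q2 -> reaches {q0, q2}, no accept state (dead)
  q3 -> reaches {q0, q2, q3}, no accept state (dead)
  q4 -> reaches {q0, q2, q4}, no accept state (dead)

{q0, q2, q3, q4}


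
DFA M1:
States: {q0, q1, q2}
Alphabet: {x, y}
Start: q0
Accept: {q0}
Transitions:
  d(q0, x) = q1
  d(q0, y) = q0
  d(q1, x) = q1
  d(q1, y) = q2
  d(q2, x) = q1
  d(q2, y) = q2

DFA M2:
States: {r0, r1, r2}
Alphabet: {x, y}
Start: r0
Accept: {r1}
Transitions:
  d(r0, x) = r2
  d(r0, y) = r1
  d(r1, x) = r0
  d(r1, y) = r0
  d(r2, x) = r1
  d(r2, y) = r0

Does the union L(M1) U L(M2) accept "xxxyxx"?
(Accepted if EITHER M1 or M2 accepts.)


M1: final=q1 accepted=False
M2: final=r2 accepted=False

No, union rejects (neither accepts)


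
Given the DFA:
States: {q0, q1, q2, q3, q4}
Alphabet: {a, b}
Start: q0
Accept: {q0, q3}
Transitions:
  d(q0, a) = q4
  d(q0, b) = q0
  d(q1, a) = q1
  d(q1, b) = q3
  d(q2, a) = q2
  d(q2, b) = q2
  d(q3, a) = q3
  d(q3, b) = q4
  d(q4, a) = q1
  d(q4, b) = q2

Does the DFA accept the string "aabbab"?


Trace: q0 -> q4 -> q1 -> q3 -> q4 -> q1 -> q3
Final state: q3
Accept states: {q0, q3}

Yes, accepted (final state q3 is an accept state)


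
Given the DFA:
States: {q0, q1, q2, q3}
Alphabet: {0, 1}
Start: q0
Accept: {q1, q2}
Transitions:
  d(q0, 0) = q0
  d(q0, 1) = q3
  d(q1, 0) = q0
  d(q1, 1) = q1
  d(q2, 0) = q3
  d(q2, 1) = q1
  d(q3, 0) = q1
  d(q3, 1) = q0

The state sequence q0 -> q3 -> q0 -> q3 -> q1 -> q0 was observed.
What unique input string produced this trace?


Trace back each transition to find the symbol:
  q0 --[1]--> q3
  q3 --[1]--> q0
  q0 --[1]--> q3
  q3 --[0]--> q1
  q1 --[0]--> q0

"11100"


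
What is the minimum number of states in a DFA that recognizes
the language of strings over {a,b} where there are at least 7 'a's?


States: count = 0, 1, ..., 6, and a final '>= 7' state.
Total: 7 + 1 = 8. Accept = '>= 7' state.

8


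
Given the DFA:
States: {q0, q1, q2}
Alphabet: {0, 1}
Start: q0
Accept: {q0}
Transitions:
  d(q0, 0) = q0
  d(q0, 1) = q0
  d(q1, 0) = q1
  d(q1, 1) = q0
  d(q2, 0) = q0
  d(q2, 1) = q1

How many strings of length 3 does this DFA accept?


Enumerating all length-3 strings:
  "000" -> q0 [accept]
  "001" -> q0 [accept]
  "010" -> q0 [accept]
  "011" -> q0 [accept]
  "100" -> q0 [accept]
  "101" -> q0 [accept]
  "110" -> q0 [accept]
  "111" -> q0 [accept]

8 out of 8


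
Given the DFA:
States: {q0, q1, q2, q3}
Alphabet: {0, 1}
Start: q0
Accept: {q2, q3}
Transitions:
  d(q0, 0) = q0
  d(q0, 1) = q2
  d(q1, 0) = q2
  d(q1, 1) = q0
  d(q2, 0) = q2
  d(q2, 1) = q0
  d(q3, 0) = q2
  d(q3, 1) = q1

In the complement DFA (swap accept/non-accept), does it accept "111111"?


Trace: q0 -> q2 -> q0 -> q2 -> q0 -> q2 -> q0
Final: q0
Original accept: {q2, q3}
Complement: q0 is not in original accept

Yes, complement accepts (original rejects)


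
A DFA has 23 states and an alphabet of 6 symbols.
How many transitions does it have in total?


Each state has exactly one transition per symbol.
23 * 6 = 138

138


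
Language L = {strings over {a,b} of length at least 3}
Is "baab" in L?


length = 4

Yes, "baab" is in L


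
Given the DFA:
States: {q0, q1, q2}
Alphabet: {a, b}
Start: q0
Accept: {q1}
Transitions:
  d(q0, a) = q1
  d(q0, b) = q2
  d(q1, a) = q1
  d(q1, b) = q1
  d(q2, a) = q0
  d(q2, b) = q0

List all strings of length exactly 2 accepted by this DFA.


All strings of length 2: 4 total
Accepted: 2

"aa", "ab"


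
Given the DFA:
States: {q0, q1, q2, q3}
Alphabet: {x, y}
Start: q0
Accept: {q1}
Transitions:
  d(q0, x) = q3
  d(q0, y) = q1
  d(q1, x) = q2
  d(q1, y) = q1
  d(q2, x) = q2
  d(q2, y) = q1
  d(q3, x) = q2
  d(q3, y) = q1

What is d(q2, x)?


Looking up transition d(q2, x)

q2


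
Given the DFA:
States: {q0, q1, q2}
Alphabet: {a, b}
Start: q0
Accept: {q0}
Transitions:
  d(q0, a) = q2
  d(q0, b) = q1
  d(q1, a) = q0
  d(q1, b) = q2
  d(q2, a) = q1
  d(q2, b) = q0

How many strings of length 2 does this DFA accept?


Enumerating all length-2 strings:
  "aa" -> q1 [reject]
  "ab" -> q0 [accept]
  "ba" -> q0 [accept]
  "bb" -> q2 [reject]

2 out of 4


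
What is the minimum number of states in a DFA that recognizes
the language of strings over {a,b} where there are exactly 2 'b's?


States: count = 0, 1, ..., 2 (that's 3 states), plus a dead state for count > 2.
Total: 3 + 1 = 4. Accept = count-2 state.

4


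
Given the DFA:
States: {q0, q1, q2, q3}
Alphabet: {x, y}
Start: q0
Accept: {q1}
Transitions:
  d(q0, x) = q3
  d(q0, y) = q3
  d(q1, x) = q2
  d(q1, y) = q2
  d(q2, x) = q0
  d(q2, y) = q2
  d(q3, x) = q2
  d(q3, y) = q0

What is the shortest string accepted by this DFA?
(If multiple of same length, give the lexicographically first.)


BFS by string length (lex-first path to each state shown):
  len 0: q0<-""
  len 1: q3<-"x"
  len 2: q0<-"xy", q2<-"xx"
  len 3: q0<-"xxx", q2<-"xxy", q3<-"xyx"
  len 4: q0<-"xxyx", q2<-"xxyy", q3<-"xxxx"
  len 5: q0<-"xxxxy", q2<-"xxxxx", q3<-"xxyxx"
  len 6: q0<-"xxxxxx", q2<-"xxxxxy", q3<-"xxxxyx"
  len 7: q0<-"xxxxxyx", q2<-"xxxxxyy", q3<-"xxxxxxx"
  len 8: q0<-"xxxxxxxy", q2<-"xxxxxxxx", q3<-"xxxxxyxx"

No string accepted (empty language)


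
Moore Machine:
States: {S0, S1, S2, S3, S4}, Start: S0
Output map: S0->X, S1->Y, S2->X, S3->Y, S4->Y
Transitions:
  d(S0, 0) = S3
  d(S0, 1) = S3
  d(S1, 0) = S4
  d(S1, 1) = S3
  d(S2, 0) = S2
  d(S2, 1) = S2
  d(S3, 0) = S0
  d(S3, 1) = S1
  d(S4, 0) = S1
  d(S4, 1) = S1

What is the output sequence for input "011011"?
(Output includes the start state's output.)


Start: S0 (output X)
  --0--> S3 (output Y)
  --1--> S1 (output Y)
  --1--> S3 (output Y)
  --0--> S0 (output X)
  --1--> S3 (output Y)
  --1--> S1 (output Y)

"XYYYXYY"


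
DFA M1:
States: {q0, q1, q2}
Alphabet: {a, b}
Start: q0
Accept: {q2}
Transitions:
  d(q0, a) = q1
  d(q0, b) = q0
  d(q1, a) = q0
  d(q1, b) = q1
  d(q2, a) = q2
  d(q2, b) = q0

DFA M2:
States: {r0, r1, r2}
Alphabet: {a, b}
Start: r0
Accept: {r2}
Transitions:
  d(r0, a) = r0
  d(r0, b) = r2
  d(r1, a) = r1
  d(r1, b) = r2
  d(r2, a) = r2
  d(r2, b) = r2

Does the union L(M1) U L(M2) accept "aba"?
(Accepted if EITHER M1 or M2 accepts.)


M1: final=q0 accepted=False
M2: final=r2 accepted=True

Yes, union accepts


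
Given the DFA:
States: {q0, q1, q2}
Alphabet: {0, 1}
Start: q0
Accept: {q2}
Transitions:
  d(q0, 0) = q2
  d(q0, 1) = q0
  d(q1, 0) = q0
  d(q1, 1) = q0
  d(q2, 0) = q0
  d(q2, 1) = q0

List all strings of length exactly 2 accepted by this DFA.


All strings of length 2: 4 total
Accepted: 1

"10"


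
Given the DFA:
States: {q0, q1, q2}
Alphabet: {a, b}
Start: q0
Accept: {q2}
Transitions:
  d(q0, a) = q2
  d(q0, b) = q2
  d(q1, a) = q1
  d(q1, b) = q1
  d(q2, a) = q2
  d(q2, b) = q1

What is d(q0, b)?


Looking up transition d(q0, b)

q2


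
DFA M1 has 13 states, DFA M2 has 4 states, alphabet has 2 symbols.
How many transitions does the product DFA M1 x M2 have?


Product DFA has 13 * 4 = 52 states.
Each has 2 transitions: 52 * 2 = 104

104


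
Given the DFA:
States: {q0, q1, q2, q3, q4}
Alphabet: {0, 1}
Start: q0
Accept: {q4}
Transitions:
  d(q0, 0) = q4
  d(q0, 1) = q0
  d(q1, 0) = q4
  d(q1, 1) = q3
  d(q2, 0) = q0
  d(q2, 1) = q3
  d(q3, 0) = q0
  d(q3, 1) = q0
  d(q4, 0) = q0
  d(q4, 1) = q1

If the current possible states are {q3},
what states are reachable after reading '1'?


Apply transition on '1' from each current state:
  d(q3, 1) = q0

{q0}


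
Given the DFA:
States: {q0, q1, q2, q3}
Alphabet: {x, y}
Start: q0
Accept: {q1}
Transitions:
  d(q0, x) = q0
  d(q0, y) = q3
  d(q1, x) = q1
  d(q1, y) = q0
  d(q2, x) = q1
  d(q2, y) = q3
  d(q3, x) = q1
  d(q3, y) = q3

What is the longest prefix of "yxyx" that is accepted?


Run the DFA, marking each prefix where the state is accepting:
  "" -> q0 [reject]
  "y" -> q3 [reject]
  "yx" -> q1 [accept]
  "yxy" -> q0 [reject]
  "yxyx" -> q0 [reject]

"yx"


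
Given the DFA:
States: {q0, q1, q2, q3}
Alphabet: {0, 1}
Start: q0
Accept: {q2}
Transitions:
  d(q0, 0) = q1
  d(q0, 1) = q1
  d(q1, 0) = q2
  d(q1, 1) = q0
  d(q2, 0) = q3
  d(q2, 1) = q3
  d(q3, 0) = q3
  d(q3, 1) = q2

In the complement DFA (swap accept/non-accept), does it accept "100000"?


Trace: q0 -> q1 -> q2 -> q3 -> q3 -> q3 -> q3
Final: q3
Original accept: {q2}
Complement: q3 is not in original accept

Yes, complement accepts (original rejects)


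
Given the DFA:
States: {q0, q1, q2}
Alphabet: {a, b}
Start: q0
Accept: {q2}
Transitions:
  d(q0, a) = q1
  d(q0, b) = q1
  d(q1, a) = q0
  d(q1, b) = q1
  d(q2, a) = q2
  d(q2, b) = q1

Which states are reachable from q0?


BFS from q0:
  layer 0: {q0}
  layer 1: {q1}

{q0, q1}


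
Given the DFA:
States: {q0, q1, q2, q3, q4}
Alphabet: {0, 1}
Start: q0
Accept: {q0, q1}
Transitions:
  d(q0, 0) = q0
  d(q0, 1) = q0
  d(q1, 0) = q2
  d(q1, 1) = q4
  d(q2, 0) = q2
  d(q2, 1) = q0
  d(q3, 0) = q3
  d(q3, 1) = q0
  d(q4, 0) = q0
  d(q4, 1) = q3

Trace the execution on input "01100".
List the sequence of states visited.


Input: 01100
d(q0, 0) = q0
d(q0, 1) = q0
d(q0, 1) = q0
d(q0, 0) = q0
d(q0, 0) = q0


q0 -> q0 -> q0 -> q0 -> q0 -> q0


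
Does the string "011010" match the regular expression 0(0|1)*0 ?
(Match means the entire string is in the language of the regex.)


|string| = 6; first = '0'; last = '0'

Yes, "011010" matches 0(0|1)*0


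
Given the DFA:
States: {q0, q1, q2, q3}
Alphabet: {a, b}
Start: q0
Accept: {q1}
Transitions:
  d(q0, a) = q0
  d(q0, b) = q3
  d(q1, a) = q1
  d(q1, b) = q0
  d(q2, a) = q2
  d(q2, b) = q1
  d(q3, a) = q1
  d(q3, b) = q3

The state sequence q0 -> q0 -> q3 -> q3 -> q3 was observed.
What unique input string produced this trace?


Trace back each transition to find the symbol:
  q0 --[a]--> q0
  q0 --[b]--> q3
  q3 --[b]--> q3
  q3 --[b]--> q3

"abbb"


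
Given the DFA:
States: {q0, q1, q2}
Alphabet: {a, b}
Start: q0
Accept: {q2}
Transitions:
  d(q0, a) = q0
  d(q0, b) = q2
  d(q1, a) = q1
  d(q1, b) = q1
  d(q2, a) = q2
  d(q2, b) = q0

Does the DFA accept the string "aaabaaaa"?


Trace: q0 -> q0 -> q0 -> q0 -> q2 -> q2 -> q2 -> q2 -> q2
Final state: q2
Accept states: {q2}

Yes, accepted (final state q2 is an accept state)


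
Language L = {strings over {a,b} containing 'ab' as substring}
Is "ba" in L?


'ab' does not occur

No, "ba" is not in L


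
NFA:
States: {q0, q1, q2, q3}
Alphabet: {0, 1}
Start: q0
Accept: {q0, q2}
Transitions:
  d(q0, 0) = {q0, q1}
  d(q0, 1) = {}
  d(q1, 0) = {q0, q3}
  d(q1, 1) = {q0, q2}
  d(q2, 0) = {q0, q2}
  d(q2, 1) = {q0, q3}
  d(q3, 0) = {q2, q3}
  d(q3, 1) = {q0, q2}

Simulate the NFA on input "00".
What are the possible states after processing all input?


Start: {q0}
  --0--> {q0, q1}
  --0--> {q0, q1, q3}

{q0, q1, q3}


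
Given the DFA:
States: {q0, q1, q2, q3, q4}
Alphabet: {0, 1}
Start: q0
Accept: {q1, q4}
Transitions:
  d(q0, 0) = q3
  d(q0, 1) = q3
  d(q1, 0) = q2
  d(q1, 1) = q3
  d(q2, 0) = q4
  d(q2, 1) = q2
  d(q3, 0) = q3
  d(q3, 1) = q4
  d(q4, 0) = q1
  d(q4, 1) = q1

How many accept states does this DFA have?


Accept states listed: {q1, q4}
Counting: q1(1) q4(2)

2


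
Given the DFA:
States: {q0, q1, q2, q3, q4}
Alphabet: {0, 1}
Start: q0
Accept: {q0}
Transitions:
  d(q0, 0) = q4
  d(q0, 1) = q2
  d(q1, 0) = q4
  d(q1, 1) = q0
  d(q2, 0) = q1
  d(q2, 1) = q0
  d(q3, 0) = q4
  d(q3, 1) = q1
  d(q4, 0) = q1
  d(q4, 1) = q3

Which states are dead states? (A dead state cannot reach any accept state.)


Forward reachability from each state:
  q0 -> reaches accept state q0 (live)
  q1 -> reaches accept state q0 (live)
  q2 -> reaches accept state q0 (live)
  q3 -> reaches accept state q0 (live)
  q4 -> reaches accept state q0 (live)

None (all states can reach an accept state)


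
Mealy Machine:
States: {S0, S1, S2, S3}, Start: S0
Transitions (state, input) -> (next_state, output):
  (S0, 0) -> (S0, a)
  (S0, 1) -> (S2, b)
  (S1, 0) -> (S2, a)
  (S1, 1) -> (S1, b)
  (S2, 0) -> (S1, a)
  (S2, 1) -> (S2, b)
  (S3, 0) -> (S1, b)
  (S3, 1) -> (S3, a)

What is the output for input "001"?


Step-by-step:
  (S0, 0) -> (S0, a)
  (S0, 0) -> (S0, a)
  (S0, 1) -> (S2, b)

"aab"


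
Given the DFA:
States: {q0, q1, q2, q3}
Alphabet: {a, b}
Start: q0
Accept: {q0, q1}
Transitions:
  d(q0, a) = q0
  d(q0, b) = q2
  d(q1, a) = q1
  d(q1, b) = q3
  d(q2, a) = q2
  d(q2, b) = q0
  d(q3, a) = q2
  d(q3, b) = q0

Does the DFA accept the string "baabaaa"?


Trace: q0 -> q2 -> q2 -> q2 -> q0 -> q0 -> q0 -> q0
Final state: q0
Accept states: {q0, q1}

Yes, accepted (final state q0 is an accept state)


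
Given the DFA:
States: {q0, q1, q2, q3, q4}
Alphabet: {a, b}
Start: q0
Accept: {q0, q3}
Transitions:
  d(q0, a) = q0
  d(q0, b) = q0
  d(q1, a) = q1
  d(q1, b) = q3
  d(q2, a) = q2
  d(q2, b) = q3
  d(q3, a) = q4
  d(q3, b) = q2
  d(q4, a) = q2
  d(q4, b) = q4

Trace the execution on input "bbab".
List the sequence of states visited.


Input: bbab
d(q0, b) = q0
d(q0, b) = q0
d(q0, a) = q0
d(q0, b) = q0


q0 -> q0 -> q0 -> q0 -> q0


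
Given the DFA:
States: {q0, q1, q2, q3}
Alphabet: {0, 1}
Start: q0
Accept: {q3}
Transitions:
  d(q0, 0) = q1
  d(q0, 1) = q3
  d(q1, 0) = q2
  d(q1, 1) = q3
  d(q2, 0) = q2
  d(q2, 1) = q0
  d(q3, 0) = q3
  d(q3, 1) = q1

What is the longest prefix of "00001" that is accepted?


Run the DFA, marking each prefix where the state is accepting:
  "" -> q0 [reject]
  "0" -> q1 [reject]
  "00" -> q2 [reject]
  "000" -> q2 [reject]
  "0000" -> q2 [reject]
  "00001" -> q0 [reject]

No prefix is accepted


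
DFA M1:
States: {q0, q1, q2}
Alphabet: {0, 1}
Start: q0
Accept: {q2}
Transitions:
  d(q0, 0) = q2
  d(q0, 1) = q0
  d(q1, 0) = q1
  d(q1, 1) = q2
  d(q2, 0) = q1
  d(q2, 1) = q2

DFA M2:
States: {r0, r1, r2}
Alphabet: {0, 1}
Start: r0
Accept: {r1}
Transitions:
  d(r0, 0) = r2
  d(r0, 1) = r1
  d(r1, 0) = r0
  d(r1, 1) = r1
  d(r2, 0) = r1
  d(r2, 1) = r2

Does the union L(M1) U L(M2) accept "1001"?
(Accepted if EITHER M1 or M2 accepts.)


M1: final=q2 accepted=True
M2: final=r2 accepted=False

Yes, union accepts


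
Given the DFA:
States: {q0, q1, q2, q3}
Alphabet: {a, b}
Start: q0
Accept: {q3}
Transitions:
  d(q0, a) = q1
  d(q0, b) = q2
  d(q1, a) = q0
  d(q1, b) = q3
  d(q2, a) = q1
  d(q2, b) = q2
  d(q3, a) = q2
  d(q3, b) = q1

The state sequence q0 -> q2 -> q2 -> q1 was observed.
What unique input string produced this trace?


Trace back each transition to find the symbol:
  q0 --[b]--> q2
  q2 --[b]--> q2
  q2 --[a]--> q1

"bba"


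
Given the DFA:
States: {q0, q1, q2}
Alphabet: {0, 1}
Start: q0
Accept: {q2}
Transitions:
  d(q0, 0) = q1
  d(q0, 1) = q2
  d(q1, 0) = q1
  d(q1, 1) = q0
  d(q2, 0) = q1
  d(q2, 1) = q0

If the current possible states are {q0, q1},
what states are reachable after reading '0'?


Apply transition on '0' from each current state:
  d(q0, 0) = q1
  d(q1, 0) = q1

{q1}


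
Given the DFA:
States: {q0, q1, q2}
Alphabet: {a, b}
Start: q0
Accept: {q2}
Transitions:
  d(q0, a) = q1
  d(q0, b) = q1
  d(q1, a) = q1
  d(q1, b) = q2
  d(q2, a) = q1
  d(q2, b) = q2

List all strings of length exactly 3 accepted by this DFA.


All strings of length 3: 8 total
Accepted: 4

"aab", "abb", "bab", "bbb"


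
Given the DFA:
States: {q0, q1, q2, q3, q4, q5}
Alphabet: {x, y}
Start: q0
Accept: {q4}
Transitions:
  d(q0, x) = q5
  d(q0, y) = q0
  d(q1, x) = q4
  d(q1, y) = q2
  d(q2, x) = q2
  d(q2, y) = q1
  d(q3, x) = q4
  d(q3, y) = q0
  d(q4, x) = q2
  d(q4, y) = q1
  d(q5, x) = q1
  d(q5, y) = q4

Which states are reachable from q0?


BFS from q0:
  layer 0: {q0}
  layer 1: {q5}
  layer 2: {q1, q4}
  layer 3: {q2}

{q0, q1, q2, q4, q5}


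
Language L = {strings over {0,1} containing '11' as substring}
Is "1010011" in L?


'11' occurs at index 5

Yes, "1010011" is in L


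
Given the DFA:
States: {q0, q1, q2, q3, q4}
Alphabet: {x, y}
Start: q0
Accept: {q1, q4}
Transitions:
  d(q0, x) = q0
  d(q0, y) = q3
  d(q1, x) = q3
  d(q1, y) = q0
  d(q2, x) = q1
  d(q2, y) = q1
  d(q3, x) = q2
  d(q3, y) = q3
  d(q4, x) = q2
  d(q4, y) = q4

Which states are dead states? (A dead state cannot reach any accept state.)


Forward reachability from each state:
  q0 -> reaches accept state q1 (live)
  q1 -> reaches accept state q1 (live)
  q2 -> reaches accept state q1 (live)
  q3 -> reaches accept state q1 (live)
  q4 -> reaches accept state q1 (live)

None (all states can reach an accept state)


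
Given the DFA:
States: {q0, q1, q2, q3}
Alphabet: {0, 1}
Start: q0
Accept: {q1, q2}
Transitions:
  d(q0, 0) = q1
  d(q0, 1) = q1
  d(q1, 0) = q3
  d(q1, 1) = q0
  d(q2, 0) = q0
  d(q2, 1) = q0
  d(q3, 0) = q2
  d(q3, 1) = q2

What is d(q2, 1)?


Looking up transition d(q2, 1)

q0


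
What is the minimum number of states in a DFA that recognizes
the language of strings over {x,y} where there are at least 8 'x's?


States: count = 0, 1, ..., 7, and a final '>= 8' state.
Total: 8 + 1 = 9. Accept = '>= 8' state.

9


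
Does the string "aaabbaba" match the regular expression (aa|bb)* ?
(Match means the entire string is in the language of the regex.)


|string| = 8; first = 'a'; last = 'a'

No, "aaabbaba" does not match (aa|bb)*


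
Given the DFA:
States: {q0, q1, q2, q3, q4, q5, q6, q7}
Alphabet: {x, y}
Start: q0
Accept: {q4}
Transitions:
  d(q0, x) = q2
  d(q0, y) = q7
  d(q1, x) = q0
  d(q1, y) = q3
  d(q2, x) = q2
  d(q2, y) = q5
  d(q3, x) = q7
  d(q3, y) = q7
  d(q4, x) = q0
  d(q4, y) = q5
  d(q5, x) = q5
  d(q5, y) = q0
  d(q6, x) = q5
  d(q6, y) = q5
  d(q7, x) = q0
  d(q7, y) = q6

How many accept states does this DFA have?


Accept states listed: {q4}
Counting: q4(1)

1


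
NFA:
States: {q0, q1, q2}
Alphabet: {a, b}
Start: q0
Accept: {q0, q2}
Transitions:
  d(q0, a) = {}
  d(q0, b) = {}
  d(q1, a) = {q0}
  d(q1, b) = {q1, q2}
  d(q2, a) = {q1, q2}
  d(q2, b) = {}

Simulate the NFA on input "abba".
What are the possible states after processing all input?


Start: {q0}
  --a--> {}
  --b--> {}
  --b--> {}
  --a--> {}

{} (empty set, no valid transitions)


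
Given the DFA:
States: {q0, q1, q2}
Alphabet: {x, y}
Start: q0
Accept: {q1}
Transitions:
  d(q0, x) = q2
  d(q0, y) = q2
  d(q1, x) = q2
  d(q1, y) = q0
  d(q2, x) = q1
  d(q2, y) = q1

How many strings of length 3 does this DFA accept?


Enumerating all length-3 strings:
  "xxx" -> q2 [reject]
  "xxy" -> q0 [reject]
  "xyx" -> q2 [reject]
  "xyy" -> q0 [reject]
  "yxx" -> q2 [reject]
  "yxy" -> q0 [reject]
  "yyx" -> q2 [reject]
  "yyy" -> q0 [reject]

0 out of 8


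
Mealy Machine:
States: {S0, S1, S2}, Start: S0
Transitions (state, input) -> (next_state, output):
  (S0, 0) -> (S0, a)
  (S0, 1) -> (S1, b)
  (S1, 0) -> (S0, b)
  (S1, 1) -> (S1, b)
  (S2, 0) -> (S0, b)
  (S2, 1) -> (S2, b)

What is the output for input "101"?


Step-by-step:
  (S0, 1) -> (S1, b)
  (S1, 0) -> (S0, b)
  (S0, 1) -> (S1, b)

"bbb"


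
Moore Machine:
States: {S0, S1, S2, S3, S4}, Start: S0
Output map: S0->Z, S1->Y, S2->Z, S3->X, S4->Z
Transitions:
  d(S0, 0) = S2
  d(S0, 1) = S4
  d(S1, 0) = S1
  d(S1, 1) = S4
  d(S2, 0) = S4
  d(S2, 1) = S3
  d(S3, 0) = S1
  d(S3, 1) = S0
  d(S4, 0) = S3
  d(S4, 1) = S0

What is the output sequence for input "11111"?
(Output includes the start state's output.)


Start: S0 (output Z)
  --1--> S4 (output Z)
  --1--> S0 (output Z)
  --1--> S4 (output Z)
  --1--> S0 (output Z)
  --1--> S4 (output Z)

"ZZZZZZ"


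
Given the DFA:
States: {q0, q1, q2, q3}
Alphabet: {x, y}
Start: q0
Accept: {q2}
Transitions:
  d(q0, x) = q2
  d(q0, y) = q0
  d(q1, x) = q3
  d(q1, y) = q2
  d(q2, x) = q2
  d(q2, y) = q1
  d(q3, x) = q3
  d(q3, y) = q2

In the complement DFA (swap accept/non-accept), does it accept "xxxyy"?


Trace: q0 -> q2 -> q2 -> q2 -> q1 -> q2
Final: q2
Original accept: {q2}
Complement: q2 is in original accept

No, complement rejects (original accepts)


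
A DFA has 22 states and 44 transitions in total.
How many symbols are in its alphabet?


Each state has exactly one transition per symbol.
|alphabet| = transitions / states = 44 / 22 = 2

2


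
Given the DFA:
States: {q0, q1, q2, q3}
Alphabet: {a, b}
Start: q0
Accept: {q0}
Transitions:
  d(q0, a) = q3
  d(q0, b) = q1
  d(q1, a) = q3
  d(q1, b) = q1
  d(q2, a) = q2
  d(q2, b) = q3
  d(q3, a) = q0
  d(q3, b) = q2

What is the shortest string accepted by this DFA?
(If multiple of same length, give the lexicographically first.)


BFS by string length (lex-first path to each state shown):
  len 0: q0<-""
Found accept state at length 0.

"" (empty string)


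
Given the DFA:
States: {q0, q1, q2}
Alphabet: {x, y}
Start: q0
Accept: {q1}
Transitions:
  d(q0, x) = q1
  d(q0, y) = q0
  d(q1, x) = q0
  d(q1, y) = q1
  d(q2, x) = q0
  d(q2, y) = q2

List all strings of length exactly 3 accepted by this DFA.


All strings of length 3: 8 total
Accepted: 4

"xxx", "xyy", "yxy", "yyx"


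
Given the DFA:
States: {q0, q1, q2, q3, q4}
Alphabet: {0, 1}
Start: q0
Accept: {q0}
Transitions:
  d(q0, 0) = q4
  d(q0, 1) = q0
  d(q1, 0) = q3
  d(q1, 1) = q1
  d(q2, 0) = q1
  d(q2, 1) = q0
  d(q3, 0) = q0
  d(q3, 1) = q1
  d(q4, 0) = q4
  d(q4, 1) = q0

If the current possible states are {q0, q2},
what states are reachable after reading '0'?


Apply transition on '0' from each current state:
  d(q0, 0) = q4
  d(q2, 0) = q1

{q1, q4}


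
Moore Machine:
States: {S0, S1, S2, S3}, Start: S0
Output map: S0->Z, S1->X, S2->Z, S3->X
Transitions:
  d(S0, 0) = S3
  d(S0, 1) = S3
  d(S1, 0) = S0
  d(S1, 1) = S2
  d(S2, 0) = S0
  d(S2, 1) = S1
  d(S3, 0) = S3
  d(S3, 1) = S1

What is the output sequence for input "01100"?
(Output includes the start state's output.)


Start: S0 (output Z)
  --0--> S3 (output X)
  --1--> S1 (output X)
  --1--> S2 (output Z)
  --0--> S0 (output Z)
  --0--> S3 (output X)

"ZXXZZX"


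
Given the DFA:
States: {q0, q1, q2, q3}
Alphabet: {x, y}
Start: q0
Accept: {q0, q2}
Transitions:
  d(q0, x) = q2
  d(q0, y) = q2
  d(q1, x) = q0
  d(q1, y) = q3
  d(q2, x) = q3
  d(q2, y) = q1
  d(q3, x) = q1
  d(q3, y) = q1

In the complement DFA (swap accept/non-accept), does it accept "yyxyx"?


Trace: q0 -> q2 -> q1 -> q0 -> q2 -> q3
Final: q3
Original accept: {q0, q2}
Complement: q3 is not in original accept

Yes, complement accepts (original rejects)


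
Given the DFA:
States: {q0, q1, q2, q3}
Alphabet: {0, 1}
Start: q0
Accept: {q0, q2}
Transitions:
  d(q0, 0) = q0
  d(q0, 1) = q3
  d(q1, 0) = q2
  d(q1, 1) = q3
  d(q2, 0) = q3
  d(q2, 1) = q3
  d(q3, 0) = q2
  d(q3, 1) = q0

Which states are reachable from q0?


BFS from q0:
  layer 0: {q0}
  layer 1: {q3}
  layer 2: {q2}

{q0, q2, q3}


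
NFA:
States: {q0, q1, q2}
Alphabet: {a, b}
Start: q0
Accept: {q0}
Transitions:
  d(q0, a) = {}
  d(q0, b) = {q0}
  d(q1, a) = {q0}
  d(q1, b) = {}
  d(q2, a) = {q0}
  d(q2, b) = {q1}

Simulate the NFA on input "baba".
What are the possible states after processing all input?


Start: {q0}
  --b--> {q0}
  --a--> {}
  --b--> {}
  --a--> {}

{} (empty set, no valid transitions)


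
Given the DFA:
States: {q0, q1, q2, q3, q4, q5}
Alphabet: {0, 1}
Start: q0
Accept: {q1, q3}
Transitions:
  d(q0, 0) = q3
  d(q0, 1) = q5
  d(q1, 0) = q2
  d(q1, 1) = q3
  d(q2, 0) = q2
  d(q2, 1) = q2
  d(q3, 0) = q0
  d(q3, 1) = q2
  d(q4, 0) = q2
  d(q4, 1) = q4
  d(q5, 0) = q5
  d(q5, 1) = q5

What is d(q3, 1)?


Looking up transition d(q3, 1)

q2


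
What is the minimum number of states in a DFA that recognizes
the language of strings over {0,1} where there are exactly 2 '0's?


States: count = 0, 1, ..., 2 (that's 3 states), plus a dead state for count > 2.
Total: 3 + 1 = 4. Accept = count-2 state.

4


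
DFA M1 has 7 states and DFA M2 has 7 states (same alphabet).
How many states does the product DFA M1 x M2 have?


Product construction pairs every M1 state with every M2 state.
7 * 7 = 49

49


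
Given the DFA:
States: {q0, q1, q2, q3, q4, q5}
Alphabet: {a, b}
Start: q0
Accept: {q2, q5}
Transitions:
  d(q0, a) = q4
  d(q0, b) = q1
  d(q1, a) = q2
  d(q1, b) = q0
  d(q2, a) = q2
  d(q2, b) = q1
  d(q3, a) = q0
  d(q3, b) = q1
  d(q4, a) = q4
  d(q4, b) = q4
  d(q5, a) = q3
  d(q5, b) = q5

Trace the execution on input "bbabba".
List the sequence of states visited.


Input: bbabba
d(q0, b) = q1
d(q1, b) = q0
d(q0, a) = q4
d(q4, b) = q4
d(q4, b) = q4
d(q4, a) = q4


q0 -> q1 -> q0 -> q4 -> q4 -> q4 -> q4


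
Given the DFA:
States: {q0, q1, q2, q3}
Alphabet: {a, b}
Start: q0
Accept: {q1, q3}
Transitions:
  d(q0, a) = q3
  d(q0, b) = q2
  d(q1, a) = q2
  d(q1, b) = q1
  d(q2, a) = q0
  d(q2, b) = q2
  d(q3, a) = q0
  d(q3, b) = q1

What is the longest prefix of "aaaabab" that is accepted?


Run the DFA, marking each prefix where the state is accepting:
  "" -> q0 [reject]
  "a" -> q3 [accept]
  "aa" -> q0 [reject]
  "aaa" -> q3 [accept]
  "aaaa" -> q0 [reject]
  "aaaab" -> q2 [reject]
  "aaaaba" -> q0 [reject]
  "aaaabab" -> q2 [reject]

"aaa"


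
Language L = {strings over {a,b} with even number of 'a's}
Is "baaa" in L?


count('a') = 3; 3 mod 2 = 1

No, "baaa" is not in L


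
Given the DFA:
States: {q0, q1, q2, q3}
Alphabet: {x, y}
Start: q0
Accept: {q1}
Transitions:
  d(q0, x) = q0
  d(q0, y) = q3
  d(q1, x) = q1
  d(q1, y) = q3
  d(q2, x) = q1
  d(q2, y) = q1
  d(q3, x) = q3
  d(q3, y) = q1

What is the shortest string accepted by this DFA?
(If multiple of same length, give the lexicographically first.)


BFS by string length (lex-first path to each state shown):
  len 0: q0<-""
  len 1: q0<-"x", q3<-"y"
  len 2: q0<-"xx", q1<-"yy", q3<-"xy"
Found accept state at length 2.

"yy"


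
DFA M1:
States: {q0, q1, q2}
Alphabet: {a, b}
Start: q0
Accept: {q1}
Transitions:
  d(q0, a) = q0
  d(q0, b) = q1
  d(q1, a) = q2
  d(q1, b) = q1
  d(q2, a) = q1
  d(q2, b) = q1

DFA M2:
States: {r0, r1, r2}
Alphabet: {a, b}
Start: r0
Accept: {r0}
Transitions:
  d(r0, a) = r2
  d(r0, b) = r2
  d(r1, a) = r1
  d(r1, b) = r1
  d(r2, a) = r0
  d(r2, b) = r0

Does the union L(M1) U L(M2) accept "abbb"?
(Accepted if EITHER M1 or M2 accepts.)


M1: final=q1 accepted=True
M2: final=r0 accepted=True

Yes, union accepts


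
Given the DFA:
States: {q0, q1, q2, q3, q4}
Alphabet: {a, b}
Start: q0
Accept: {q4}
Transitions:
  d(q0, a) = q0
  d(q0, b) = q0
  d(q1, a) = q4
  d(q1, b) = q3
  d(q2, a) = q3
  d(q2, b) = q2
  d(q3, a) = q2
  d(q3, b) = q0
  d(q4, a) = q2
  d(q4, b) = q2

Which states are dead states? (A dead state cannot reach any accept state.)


Forward reachability from each state:
  q0 -> reaches {q0}, no accept state (dead)
  q1 -> reaches accept state q4 (live)
  q2 -> reaches {q0, q2, q3}, no accept state (dead)
  q3 -> reaches {q0, q2, q3}, no accept state (dead)
  q4 -> reaches accept state q4 (live)

{q0, q2, q3}


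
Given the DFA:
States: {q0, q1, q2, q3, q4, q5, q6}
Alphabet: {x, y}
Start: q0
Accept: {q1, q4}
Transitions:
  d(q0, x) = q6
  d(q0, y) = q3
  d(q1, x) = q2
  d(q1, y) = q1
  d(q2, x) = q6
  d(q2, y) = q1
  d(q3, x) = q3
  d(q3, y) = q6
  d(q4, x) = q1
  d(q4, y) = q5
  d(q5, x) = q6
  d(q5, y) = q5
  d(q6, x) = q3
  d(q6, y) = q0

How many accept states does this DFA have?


Accept states listed: {q1, q4}
Counting: q1(1) q4(2)

2


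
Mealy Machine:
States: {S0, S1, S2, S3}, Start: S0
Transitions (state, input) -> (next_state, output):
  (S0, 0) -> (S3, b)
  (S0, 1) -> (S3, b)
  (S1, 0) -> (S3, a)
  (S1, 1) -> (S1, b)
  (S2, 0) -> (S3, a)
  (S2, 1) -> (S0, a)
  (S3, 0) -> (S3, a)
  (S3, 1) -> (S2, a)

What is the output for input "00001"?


Step-by-step:
  (S0, 0) -> (S3, b)
  (S3, 0) -> (S3, a)
  (S3, 0) -> (S3, a)
  (S3, 0) -> (S3, a)
  (S3, 1) -> (S2, a)

"baaaa"


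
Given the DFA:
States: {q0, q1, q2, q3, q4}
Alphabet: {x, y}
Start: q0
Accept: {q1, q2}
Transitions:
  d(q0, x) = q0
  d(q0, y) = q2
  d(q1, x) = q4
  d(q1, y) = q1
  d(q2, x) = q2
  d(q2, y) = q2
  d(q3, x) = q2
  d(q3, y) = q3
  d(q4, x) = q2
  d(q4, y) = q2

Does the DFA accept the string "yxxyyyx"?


Trace: q0 -> q2 -> q2 -> q2 -> q2 -> q2 -> q2 -> q2
Final state: q2
Accept states: {q1, q2}

Yes, accepted (final state q2 is an accept state)


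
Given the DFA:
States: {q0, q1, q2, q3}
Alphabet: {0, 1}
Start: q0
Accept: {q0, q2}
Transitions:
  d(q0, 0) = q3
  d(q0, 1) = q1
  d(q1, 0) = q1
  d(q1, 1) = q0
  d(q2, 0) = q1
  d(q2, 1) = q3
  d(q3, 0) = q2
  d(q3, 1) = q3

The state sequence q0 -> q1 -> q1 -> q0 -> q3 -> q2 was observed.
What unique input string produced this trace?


Trace back each transition to find the symbol:
  q0 --[1]--> q1
  q1 --[0]--> q1
  q1 --[1]--> q0
  q0 --[0]--> q3
  q3 --[0]--> q2

"10100"


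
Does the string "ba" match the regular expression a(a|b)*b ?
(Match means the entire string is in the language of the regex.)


|string| = 2; first = 'b'; last = 'a'

No, "ba" does not match a(a|b)*b


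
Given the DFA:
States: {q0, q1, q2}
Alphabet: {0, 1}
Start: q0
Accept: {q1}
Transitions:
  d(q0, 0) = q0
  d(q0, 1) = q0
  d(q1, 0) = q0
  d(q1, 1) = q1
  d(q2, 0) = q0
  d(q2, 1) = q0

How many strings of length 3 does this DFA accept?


Enumerating all length-3 strings:
  "000" -> q0 [reject]
  "001" -> q0 [reject]
  "010" -> q0 [reject]
  "011" -> q0 [reject]
  "100" -> q0 [reject]
  "101" -> q0 [reject]
  "110" -> q0 [reject]
  "111" -> q0 [reject]

0 out of 8


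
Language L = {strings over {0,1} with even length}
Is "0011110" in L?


length = 7; 7 mod 2 = 1

No, "0011110" is not in L


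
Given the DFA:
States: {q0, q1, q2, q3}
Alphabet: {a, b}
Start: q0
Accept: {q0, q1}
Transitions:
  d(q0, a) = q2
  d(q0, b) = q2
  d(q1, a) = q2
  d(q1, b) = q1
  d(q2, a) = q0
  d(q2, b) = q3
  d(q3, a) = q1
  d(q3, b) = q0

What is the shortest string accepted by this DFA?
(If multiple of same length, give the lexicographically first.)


BFS by string length (lex-first path to each state shown):
  len 0: q0<-""
Found accept state at length 0.

"" (empty string)


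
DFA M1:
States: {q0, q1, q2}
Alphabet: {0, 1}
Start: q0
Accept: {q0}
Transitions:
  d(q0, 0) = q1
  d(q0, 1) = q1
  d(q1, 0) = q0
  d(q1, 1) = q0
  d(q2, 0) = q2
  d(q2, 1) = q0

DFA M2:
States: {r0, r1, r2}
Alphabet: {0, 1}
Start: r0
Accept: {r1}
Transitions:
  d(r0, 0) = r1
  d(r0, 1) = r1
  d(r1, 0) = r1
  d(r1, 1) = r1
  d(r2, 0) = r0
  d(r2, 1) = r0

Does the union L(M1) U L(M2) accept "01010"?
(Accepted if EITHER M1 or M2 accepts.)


M1: final=q1 accepted=False
M2: final=r1 accepted=True

Yes, union accepts


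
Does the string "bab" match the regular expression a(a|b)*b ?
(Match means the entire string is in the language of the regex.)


|string| = 3; first = 'b'; last = 'b'

No, "bab" does not match a(a|b)*b


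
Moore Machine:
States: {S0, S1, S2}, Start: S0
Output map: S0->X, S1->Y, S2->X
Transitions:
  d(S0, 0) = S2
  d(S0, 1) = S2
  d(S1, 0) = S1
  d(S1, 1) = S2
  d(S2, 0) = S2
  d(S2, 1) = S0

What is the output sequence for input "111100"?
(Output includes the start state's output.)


Start: S0 (output X)
  --1--> S2 (output X)
  --1--> S0 (output X)
  --1--> S2 (output X)
  --1--> S0 (output X)
  --0--> S2 (output X)
  --0--> S2 (output X)

"XXXXXXX"


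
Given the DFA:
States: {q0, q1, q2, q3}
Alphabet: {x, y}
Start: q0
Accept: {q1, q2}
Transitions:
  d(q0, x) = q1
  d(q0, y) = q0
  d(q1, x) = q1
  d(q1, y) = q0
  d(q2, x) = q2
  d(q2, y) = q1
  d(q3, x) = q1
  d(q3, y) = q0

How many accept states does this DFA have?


Accept states listed: {q1, q2}
Counting: q1(1) q2(2)

2


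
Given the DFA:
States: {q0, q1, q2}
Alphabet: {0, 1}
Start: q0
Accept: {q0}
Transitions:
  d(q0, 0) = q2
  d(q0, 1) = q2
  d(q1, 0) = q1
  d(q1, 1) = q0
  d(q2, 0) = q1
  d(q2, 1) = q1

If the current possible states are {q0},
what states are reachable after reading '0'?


Apply transition on '0' from each current state:
  d(q0, 0) = q2

{q2}


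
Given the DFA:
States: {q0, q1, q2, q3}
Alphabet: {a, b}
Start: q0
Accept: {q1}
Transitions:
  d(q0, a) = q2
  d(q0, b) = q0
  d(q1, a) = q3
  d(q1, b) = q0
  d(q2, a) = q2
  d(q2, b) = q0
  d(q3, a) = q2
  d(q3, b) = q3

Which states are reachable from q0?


BFS from q0:
  layer 0: {q0}
  layer 1: {q2}

{q0, q2}


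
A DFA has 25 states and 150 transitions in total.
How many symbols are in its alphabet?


Each state has exactly one transition per symbol.
|alphabet| = transitions / states = 150 / 25 = 6

6


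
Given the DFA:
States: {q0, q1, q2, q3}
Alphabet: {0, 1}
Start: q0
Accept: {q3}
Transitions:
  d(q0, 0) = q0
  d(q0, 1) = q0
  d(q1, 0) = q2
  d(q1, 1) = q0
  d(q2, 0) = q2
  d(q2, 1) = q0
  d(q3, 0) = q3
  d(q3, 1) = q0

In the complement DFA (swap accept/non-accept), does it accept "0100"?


Trace: q0 -> q0 -> q0 -> q0 -> q0
Final: q0
Original accept: {q3}
Complement: q0 is not in original accept

Yes, complement accepts (original rejects)


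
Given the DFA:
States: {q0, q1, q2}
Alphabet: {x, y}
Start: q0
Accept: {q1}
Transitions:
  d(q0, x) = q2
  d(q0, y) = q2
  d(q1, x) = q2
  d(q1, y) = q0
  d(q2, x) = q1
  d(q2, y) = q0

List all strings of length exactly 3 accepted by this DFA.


All strings of length 3: 8 total
Accepted: 0

None


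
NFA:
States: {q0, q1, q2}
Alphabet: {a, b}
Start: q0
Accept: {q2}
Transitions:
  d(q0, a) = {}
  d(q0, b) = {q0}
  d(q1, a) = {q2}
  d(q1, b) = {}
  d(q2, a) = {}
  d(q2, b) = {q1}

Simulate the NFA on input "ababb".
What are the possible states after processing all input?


Start: {q0}
  --a--> {}
  --b--> {}
  --a--> {}
  --b--> {}
  --b--> {}

{} (empty set, no valid transitions)


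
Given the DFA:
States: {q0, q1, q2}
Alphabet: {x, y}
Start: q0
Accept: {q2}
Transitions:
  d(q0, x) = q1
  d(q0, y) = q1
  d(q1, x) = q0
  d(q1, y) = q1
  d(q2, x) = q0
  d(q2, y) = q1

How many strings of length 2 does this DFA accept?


Enumerating all length-2 strings:
  "xx" -> q0 [reject]
  "xy" -> q1 [reject]
  "yx" -> q0 [reject]
  "yy" -> q1 [reject]

0 out of 4


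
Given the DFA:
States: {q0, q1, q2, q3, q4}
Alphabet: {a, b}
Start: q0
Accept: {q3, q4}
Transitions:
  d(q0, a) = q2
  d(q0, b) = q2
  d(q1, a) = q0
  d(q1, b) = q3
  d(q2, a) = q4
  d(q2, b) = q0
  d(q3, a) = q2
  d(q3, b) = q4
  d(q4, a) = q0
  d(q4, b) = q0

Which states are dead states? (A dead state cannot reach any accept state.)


Forward reachability from each state:
  q0 -> reaches accept state q4 (live)
  q1 -> reaches accept state q3 (live)
  q2 -> reaches accept state q4 (live)
  q3 -> reaches accept state q3 (live)
  q4 -> reaches accept state q4 (live)

None (all states can reach an accept state)


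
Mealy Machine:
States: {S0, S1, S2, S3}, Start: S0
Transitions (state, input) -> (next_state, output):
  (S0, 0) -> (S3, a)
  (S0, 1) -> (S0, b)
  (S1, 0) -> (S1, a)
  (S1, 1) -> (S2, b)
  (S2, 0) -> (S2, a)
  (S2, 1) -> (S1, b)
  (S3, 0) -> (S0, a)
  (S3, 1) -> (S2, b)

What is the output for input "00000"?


Step-by-step:
  (S0, 0) -> (S3, a)
  (S3, 0) -> (S0, a)
  (S0, 0) -> (S3, a)
  (S3, 0) -> (S0, a)
  (S0, 0) -> (S3, a)

"aaaaa"


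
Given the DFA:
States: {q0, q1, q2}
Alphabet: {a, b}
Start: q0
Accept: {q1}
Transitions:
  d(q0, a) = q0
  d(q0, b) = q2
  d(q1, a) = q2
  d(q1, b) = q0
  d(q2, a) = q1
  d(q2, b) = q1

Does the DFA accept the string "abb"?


Trace: q0 -> q0 -> q2 -> q1
Final state: q1
Accept states: {q1}

Yes, accepted (final state q1 is an accept state)
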